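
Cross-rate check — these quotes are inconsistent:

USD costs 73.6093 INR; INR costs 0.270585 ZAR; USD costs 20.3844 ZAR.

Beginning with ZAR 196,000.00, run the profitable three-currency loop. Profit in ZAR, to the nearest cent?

Profitable loop is ZAR → INR → USD → ZAR:
ZAR 196,000.00 ÷ 0.270585 = INR 724,356.49
INR 724,356.49 ÷ 73.6093 = USD 9,840.56
USD 9,840.56 × 20.3844 = ZAR 200,593.84
Profit = ZAR 200,593.84 − ZAR 196,000.00

Profit: ZAR 4,593.84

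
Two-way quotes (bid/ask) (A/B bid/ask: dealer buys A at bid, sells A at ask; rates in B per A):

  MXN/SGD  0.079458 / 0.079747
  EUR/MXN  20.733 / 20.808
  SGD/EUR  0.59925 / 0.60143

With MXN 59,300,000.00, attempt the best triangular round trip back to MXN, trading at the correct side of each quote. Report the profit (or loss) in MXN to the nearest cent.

Best loop MXN → EUR → SGD → MXN:
MXN 59,300,000.00 ÷ 20.808 (buy EUR at ask) = EUR 2,849,865.44
EUR 2,849,865.44 ÷ 0.60143 (buy SGD at ask) = SGD 4,738,482.34
SGD 4,738,482.34 ÷ 0.079747 (buy MXN at ask) = MXN 59,418,941.71

Net profit: MXN 118,941.71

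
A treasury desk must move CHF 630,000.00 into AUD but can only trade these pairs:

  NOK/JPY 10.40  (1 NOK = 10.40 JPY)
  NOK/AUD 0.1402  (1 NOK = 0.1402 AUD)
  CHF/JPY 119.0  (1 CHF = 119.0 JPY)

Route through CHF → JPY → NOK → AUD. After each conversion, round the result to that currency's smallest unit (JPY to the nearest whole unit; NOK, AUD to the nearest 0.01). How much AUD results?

AUD 1,010,653.27

CHF 630,000.00 × 119.0 = JPY 74,970,000
JPY 74,970,000 ÷ 10.40 = NOK 7,208,653.85
NOK 7,208,653.85 × 0.1402 = AUD 1,010,653.27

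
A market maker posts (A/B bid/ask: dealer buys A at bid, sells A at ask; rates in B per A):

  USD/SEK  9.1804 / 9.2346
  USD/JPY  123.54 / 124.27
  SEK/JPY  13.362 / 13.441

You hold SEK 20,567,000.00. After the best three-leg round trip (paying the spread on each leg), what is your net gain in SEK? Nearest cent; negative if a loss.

Best loop SEK → USD → JPY → SEK:
SEK 20,567,000.00 ÷ 9.2346 (buy USD at ask) = USD 2,227,167.39
USD 2,227,167.39 × 123.54 (sell USD at bid) = JPY 275,144,260
JPY 275,144,260 ÷ 13.441 (buy SEK at ask) = SEK 20,470,520.02

Net result: SEK -96,479.98 (no profitable arbitrage after spreads)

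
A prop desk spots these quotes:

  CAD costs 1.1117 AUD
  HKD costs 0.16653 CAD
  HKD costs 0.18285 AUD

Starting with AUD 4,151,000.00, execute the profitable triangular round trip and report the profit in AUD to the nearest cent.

Profitable loop is AUD → HKD → CAD → AUD:
AUD 4,151,000.00 ÷ 0.18285 = HKD 22,701,668.03
HKD 22,701,668.03 × 0.16653 = CAD 3,780,508.78
CAD 3,780,508.78 × 1.1117 = AUD 4,202,791.61
Profit = AUD 4,202,791.61 − AUD 4,151,000.00

Profit: AUD 51,791.61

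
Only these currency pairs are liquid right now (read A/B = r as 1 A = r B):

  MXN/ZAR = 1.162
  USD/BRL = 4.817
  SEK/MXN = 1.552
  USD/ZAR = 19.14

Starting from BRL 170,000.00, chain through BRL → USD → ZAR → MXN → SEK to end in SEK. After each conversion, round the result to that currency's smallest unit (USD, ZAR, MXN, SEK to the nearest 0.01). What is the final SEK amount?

BRL 170,000.00 ÷ 4.817 = USD 35,291.68
USD 35,291.68 × 19.14 = ZAR 675,482.76
ZAR 675,482.76 ÷ 1.162 = MXN 581,310.46
MXN 581,310.46 ÷ 1.552 = SEK 374,555.71

SEK 374,555.71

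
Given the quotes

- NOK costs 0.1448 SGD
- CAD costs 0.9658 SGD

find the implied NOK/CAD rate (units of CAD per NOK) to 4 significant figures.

NOK/CAD = 0.1499

1 NOK × 0.1448 = 0.1448 SGD
0.1448 SGD ÷ 0.9658 = 0.149928 CAD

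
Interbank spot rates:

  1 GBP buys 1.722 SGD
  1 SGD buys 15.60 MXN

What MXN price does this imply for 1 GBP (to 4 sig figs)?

GBP/MXN = 26.86

1 GBP × 1.722 = 1.722 SGD
1.722 SGD × 15.60 = 26.8632 MXN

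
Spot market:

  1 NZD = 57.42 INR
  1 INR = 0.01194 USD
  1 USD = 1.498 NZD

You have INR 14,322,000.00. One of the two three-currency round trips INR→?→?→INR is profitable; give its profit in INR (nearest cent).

Profitable loop is INR → USD → NZD → INR:
INR 14,322,000.00 × 0.01194 = USD 171,004.68
USD 171,004.68 × 1.498 = NZD 256,165.01
NZD 256,165.01 × 57.42 = INR 14,708,994.91
Profit = INR 14,708,994.91 − INR 14,322,000.00

Profit: INR 386,994.91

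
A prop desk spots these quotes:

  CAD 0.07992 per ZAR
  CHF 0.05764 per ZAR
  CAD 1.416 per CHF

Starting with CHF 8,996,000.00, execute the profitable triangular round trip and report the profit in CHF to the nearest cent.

Profit: CHF 191,158.25

Profitable loop is CHF → CAD → ZAR → CHF:
CHF 8,996,000.00 × 1.416 = CAD 12,738,336.00
CAD 12,738,336.00 ÷ 0.07992 = ZAR 159,388,588.59
ZAR 159,388,588.59 × 0.05764 = CHF 9,187,158.25
Profit = CHF 9,187,158.25 − CHF 8,996,000.00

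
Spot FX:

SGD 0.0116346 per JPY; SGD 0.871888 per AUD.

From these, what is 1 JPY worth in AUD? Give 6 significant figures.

JPY/AUD = 0.0133441

1 JPY × 0.0116346 = 0.0116346 SGD
0.0116346 SGD ÷ 0.871888 = 0.0133441 AUD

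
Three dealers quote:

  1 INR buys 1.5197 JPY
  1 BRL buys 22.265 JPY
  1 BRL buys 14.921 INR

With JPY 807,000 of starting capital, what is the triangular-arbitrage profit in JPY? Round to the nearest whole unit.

Profit: JPY 14,877

Profitable loop is JPY → BRL → INR → JPY:
JPY 807,000 ÷ 22.265 = BRL 36,245.23
BRL 36,245.23 × 14.921 = INR 540,815.05
INR 540,815.05 × 1.5197 = JPY 821,877
Profit = JPY 821,877 − JPY 807,000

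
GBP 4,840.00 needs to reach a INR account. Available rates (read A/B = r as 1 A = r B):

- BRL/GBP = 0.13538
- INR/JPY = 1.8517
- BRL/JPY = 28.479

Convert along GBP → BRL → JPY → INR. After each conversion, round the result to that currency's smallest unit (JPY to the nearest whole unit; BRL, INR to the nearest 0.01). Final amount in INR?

GBP 4,840.00 ÷ 0.13538 = BRL 35,751.22
BRL 35,751.22 × 28.479 = JPY 1,018,159
JPY 1,018,159 ÷ 1.8517 = INR 549,850.95

INR 549,850.95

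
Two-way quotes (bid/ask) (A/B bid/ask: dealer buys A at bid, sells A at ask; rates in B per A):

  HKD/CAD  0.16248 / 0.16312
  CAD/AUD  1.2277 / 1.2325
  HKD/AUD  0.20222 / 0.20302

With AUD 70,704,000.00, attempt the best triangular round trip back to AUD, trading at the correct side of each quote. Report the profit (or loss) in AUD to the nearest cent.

Net profit: AUD 413,085.39

Best loop AUD → CAD → HKD → AUD:
AUD 70,704,000.00 ÷ 1.2325 (buy CAD at ask) = CAD 57,366,328.60
CAD 57,366,328.60 ÷ 0.16312 (buy HKD at ask) = HKD 351,681,759.44
HKD 351,681,759.44 × 0.20222 (sell HKD at bid) = AUD 71,117,085.39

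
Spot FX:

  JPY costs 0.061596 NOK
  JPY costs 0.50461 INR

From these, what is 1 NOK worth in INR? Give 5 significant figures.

1 NOK ÷ 0.061596 = 16.2348 JPY
16.2348 JPY × 0.50461 = 8.19225 INR

NOK/INR = 8.1923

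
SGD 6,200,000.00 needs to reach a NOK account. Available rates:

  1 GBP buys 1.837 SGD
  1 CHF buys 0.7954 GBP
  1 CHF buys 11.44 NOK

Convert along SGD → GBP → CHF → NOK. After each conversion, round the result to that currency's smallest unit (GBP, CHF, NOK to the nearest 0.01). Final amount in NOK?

SGD 6,200,000.00 ÷ 1.837 = GBP 3,375,068.05
GBP 3,375,068.05 ÷ 0.7954 = CHF 4,243,233.66
CHF 4,243,233.66 × 11.44 = NOK 48,542,593.07

NOK 48,542,593.07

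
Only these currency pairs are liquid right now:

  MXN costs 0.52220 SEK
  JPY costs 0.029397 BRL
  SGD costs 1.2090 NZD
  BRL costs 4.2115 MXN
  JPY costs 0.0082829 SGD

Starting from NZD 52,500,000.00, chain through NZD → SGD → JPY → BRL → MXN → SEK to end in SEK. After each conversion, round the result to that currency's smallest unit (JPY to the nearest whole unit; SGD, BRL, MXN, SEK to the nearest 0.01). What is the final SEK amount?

SEK 338,943,468.47

NZD 52,500,000.00 ÷ 1.2090 = SGD 43,424,317.62
SGD 43,424,317.62 ÷ 0.0082829 = JPY 5,242,646,612
JPY 5,242,646,612 × 0.029397 = BRL 154,118,082.45
BRL 154,118,082.45 × 4.2115 = MXN 649,068,304.24
MXN 649,068,304.24 × 0.52220 = SEK 338,943,468.47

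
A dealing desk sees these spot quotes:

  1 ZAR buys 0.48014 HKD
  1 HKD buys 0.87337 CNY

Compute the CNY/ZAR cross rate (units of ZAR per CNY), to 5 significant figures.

CNY/ZAR = 2.3847

1 CNY ÷ 0.87337 = 1.14499 HKD
1.14499 HKD ÷ 0.48014 = 2.3847 ZAR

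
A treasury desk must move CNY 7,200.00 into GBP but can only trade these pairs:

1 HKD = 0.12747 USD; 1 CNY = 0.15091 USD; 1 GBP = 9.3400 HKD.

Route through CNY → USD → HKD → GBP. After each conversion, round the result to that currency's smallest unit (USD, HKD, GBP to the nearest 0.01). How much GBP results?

GBP 912.63

CNY 7,200.00 × 0.15091 = USD 1,086.55
USD 1,086.55 ÷ 0.12747 = HKD 8,523.97
HKD 8,523.97 ÷ 9.3400 = GBP 912.63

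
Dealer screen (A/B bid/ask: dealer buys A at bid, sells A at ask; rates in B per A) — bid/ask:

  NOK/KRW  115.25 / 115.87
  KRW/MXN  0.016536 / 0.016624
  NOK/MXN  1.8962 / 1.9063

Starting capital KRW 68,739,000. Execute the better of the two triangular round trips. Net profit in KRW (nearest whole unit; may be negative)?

Net result: KRW -18,967 (no profitable arbitrage after spreads)

Best loop KRW → MXN → NOK → KRW:
KRW 68,739,000 × 0.016536 (sell KRW at bid) = MXN 1,136,668.10
MXN 1,136,668.10 ÷ 1.9063 (buy NOK at ask) = NOK 596,269.27
NOK 596,269.27 × 115.25 (sell NOK at bid) = KRW 68,720,033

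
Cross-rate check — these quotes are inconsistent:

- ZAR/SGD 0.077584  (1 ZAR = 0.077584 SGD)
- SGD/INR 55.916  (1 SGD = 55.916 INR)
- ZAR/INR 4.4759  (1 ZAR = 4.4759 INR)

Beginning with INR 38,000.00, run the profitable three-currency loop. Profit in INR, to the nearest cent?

Profit: INR 1,206.29

Profitable loop is INR → SGD → ZAR → INR:
INR 38,000.00 ÷ 55.916 = SGD 679.59
SGD 679.59 ÷ 0.077584 = ZAR 8,759.42
ZAR 8,759.42 × 4.4759 = INR 39,206.29
Profit = INR 39,206.29 − INR 38,000.00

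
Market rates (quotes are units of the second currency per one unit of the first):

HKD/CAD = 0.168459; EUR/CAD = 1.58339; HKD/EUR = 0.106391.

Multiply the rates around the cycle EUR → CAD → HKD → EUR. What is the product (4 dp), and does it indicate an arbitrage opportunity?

1.0000 (no arbitrage)

Around EUR → CAD → HKD → EUR: 1 × 1.58339 ÷ 0.168459 × 0.106391 = 0.999997
Product ≈ 1 (deviation 0.000%, within rounding noise).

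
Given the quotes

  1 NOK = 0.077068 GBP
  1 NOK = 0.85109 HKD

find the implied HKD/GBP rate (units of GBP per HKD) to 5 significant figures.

HKD/GBP = 0.090552

1 HKD ÷ 0.85109 = 1.17496 NOK
1.17496 NOK × 0.077068 = 0.0905521 GBP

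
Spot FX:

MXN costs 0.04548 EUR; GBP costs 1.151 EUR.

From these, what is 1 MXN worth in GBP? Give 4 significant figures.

MXN/GBP = 0.03951

1 MXN × 0.04548 = 0.04548 EUR
0.04548 EUR ÷ 1.151 = 0.0395135 GBP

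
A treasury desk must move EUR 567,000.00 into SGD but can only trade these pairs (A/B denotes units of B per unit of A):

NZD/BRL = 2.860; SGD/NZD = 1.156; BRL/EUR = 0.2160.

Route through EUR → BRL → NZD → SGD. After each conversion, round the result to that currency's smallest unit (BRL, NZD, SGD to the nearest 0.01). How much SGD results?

SGD 793,972.47

EUR 567,000.00 ÷ 0.2160 = BRL 2,625,000.00
BRL 2,625,000.00 ÷ 2.860 = NZD 917,832.17
NZD 917,832.17 ÷ 1.156 = SGD 793,972.47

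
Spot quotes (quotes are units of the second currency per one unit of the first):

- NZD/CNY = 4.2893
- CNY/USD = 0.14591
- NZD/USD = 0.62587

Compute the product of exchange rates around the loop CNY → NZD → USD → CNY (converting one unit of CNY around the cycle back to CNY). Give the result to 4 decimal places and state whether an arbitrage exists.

1.0000 (no arbitrage)

Around CNY → NZD → USD → CNY: 1 ÷ 4.2893 × 0.62587 ÷ 0.14591 = 1.000029
Product ≈ 1 (deviation 0.003%, within rounding noise).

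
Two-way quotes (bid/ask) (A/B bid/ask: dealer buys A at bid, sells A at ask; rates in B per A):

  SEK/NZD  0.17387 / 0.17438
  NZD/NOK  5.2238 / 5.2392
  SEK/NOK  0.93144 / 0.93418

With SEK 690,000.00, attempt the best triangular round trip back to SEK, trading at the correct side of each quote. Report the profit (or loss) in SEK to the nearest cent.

Net profit: SEK 13,464.72

Best loop SEK → NOK → NZD → SEK:
SEK 690,000.00 × 0.93144 (sell SEK at bid) = NOK 642,693.60
NOK 642,693.60 ÷ 5.2392 (buy NZD at ask) = NZD 122,670.18
NZD 122,670.18 ÷ 0.17438 (buy SEK at ask) = SEK 703,464.72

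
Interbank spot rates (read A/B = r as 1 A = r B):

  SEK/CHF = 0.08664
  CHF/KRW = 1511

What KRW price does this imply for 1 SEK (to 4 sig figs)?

SEK/KRW = 130.9

1 SEK × 0.08664 = 0.08664 CHF
0.08664 CHF × 1511 = 130.913 KRW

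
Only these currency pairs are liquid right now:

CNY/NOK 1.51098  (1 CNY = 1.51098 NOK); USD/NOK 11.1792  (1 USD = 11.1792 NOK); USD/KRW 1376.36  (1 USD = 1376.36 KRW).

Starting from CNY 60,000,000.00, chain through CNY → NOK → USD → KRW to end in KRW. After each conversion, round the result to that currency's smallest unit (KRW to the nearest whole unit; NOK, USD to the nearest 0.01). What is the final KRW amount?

CNY 60,000,000.00 × 1.51098 = NOK 90,658,800.00
NOK 90,658,800.00 ÷ 11.1792 = USD 8,109,596.39
USD 8,109,596.39 × 1376.36 = KRW 11,161,724,087

KRW 11,161,724,087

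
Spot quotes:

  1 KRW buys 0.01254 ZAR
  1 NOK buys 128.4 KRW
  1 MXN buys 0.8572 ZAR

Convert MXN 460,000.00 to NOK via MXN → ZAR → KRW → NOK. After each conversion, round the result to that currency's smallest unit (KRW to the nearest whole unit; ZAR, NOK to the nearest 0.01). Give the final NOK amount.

MXN 460,000.00 × 0.8572 = ZAR 394,312.00
ZAR 394,312.00 ÷ 0.01254 = KRW 31,444,338
KRW 31,444,338 ÷ 128.4 = NOK 244,893.60

NOK 244,893.60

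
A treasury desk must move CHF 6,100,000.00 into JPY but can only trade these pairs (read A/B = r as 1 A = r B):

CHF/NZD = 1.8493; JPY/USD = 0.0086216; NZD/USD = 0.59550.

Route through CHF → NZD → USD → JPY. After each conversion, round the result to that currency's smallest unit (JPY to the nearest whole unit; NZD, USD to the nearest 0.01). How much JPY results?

JPY 779,167,987

CHF 6,100,000.00 × 1.8493 = NZD 11,280,730.00
NZD 11,280,730.00 × 0.59550 = USD 6,717,674.72
USD 6,717,674.72 ÷ 0.0086216 = JPY 779,167,987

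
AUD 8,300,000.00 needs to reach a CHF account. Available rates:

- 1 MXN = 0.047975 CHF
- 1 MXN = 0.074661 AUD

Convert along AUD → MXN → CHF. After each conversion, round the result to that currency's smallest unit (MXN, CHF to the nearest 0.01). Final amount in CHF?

CHF 5,333,340.03

AUD 8,300,000.00 ÷ 0.074661 = MXN 111,169,151.23
MXN 111,169,151.23 × 0.047975 = CHF 5,333,340.03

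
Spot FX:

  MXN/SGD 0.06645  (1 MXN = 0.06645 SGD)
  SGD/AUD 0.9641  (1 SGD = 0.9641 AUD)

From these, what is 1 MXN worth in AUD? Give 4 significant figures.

MXN/AUD = 0.06406

1 MXN × 0.06645 = 0.06645 SGD
0.06645 SGD × 0.9641 = 0.0640644 AUD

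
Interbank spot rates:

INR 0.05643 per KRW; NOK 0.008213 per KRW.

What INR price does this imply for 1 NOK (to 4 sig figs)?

NOK/INR = 6.871

1 NOK ÷ 0.008213 = 121.758 KRW
121.758 KRW × 0.05643 = 6.87081 INR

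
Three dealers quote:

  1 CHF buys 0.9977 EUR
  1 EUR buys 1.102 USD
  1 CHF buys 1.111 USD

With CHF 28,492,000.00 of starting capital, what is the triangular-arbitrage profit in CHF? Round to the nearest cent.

Profit: CHF 298,912.38

Profitable loop is CHF → USD → EUR → CHF:
CHF 28,492,000.00 × 1.111 = USD 31,654,612.00
USD 31,654,612.00 ÷ 1.102 = EUR 28,724,693.28
EUR 28,724,693.28 ÷ 0.9977 = CHF 28,790,912.38
Profit = CHF 28,790,912.38 − CHF 28,492,000.00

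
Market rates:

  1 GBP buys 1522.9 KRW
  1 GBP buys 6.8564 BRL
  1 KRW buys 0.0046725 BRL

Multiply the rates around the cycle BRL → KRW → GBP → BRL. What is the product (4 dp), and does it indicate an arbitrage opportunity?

0.9636 (arbitrage exists)

Around BRL → KRW → GBP → BRL: 1 ÷ 0.0046725 ÷ 1522.9 × 6.8564 = 0.963553
Product < 1; profitable direction is BRL → GBP → KRW → BRL.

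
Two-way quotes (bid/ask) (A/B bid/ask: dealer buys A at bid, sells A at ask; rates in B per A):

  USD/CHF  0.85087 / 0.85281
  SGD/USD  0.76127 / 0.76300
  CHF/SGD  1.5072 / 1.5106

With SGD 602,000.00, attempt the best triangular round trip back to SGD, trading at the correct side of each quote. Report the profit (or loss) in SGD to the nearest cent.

Net profit: SGD 10,449.37

Best loop SGD → CHF → USD → SGD:
SGD 602,000.00 ÷ 1.5106 (buy CHF at ask) = CHF 398,517.15
CHF 398,517.15 ÷ 0.85281 (buy USD at ask) = USD 467,298.87
USD 467,298.87 ÷ 0.76300 (buy SGD at ask) = SGD 612,449.37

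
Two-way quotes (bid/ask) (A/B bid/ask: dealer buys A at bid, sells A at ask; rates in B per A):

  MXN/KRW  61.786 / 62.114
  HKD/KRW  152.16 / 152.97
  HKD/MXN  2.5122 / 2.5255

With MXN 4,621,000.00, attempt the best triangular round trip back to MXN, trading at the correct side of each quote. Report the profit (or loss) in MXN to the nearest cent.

Net profit: MXN 67,932.63

Best loop MXN → KRW → HKD → MXN:
MXN 4,621,000.00 × 61.786 (sell MXN at bid) = KRW 285,513,106
KRW 285,513,106 ÷ 152.97 (buy HKD at ask) = HKD 1,866,464.71
HKD 1,866,464.71 × 2.5122 (sell HKD at bid) = MXN 4,688,932.63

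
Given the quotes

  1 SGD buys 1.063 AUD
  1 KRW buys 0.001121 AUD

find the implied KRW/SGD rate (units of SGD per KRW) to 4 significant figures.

1 KRW × 0.001121 = 0.001121 AUD
0.001121 AUD ÷ 1.063 = 0.00105456 SGD

KRW/SGD = 0.001055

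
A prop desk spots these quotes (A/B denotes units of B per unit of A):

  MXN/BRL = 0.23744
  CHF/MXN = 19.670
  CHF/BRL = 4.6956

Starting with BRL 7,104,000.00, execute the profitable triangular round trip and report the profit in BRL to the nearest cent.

Profitable loop is BRL → MXN → CHF → BRL:
BRL 7,104,000.00 ÷ 0.23744 = MXN 29,919,137.47
MXN 29,919,137.47 ÷ 19.670 = CHF 1,521,054.27
CHF 1,521,054.27 × 4.6956 = BRL 7,142,262.42
Profit = BRL 7,142,262.42 − BRL 7,104,000.00

Profit: BRL 38,262.42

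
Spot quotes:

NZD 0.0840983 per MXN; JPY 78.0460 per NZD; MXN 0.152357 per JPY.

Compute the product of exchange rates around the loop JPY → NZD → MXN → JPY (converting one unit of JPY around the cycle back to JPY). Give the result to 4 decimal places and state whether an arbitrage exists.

1.0000 (no arbitrage)

Around JPY → NZD → MXN → JPY: 1 ÷ 78.0460 ÷ 0.0840983 ÷ 0.152357 = 0.999999
Product ≈ 1 (deviation 0.000%, within rounding noise).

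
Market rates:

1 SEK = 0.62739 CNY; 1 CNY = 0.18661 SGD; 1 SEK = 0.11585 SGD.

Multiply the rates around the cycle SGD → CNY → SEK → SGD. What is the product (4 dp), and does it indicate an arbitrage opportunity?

Around SGD → CNY → SEK → SGD: 1 ÷ 0.18661 ÷ 0.62739 × 0.11585 = 0.989518
Product < 1; profitable direction is SGD → SEK → CNY → SGD.

0.9895 (arbitrage exists)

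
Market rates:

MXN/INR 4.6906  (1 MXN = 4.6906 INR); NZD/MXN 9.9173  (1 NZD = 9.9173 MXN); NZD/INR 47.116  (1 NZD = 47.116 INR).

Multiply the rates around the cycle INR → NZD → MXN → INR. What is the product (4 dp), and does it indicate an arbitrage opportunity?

Around INR → NZD → MXN → INR: 1 ÷ 47.116 × 9.9173 × 4.6906 = 0.987310
Product < 1; profitable direction is INR → MXN → NZD → INR.

0.9873 (arbitrage exists)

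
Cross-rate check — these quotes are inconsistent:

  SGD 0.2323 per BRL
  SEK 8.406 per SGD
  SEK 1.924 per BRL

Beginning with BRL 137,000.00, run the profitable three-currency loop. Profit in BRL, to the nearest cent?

Profitable loop is BRL → SGD → SEK → BRL:
BRL 137,000.00 × 0.2323 = SGD 31,825.10
SGD 31,825.10 × 8.406 = SEK 267,521.79
SEK 267,521.79 ÷ 1.924 = BRL 139,044.59
Profit = BRL 139,044.59 − BRL 137,000.00

Profit: BRL 2,044.59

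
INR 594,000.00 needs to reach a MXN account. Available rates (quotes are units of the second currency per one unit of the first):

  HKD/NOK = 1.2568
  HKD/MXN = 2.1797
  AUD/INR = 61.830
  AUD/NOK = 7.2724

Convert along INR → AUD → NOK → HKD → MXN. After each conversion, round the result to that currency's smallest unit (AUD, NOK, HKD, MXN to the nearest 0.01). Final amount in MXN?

MXN 121,170.13

INR 594,000.00 ÷ 61.830 = AUD 9,606.99
AUD 9,606.99 × 7.2724 = NOK 69,865.87
NOK 69,865.87 ÷ 1.2568 = HKD 55,590.28
HKD 55,590.28 × 2.1797 = MXN 121,170.13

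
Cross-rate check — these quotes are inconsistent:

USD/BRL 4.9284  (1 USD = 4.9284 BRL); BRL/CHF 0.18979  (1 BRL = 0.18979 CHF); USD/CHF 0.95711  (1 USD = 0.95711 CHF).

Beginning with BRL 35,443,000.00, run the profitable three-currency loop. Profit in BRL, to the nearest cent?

Profitable loop is BRL → USD → CHF → BRL:
BRL 35,443,000.00 ÷ 4.9284 = USD 7,191,583.48
USD 7,191,583.48 × 0.95711 = CHF 6,883,136.46
CHF 6,883,136.46 ÷ 0.18979 = BRL 36,267,118.71
Profit = BRL 36,267,118.71 − BRL 35,443,000.00

Profit: BRL 824,118.71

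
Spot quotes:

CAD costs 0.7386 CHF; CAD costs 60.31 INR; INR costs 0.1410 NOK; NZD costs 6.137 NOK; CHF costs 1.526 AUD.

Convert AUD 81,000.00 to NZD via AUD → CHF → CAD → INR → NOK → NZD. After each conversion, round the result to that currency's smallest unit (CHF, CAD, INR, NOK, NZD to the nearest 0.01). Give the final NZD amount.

NZD 99,580.31

AUD 81,000.00 ÷ 1.526 = CHF 53,079.95
CHF 53,079.95 ÷ 0.7386 = CAD 71,865.62
CAD 71,865.62 × 60.31 = INR 4,334,215.54
INR 4,334,215.54 × 0.1410 = NOK 611,124.39
NOK 611,124.39 ÷ 6.137 = NZD 99,580.31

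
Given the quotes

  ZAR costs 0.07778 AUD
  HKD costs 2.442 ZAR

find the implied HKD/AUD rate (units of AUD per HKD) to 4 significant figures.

1 HKD × 2.442 = 2.442 ZAR
2.442 ZAR × 0.07778 = 0.189939 AUD

HKD/AUD = 0.1899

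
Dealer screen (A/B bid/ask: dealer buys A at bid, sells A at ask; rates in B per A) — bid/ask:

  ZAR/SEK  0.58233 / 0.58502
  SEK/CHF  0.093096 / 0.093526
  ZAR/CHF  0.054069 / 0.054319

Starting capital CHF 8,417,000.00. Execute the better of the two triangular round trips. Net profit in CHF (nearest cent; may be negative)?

Best loop CHF → ZAR → SEK → CHF:
CHF 8,417,000.00 ÷ 0.054319 (buy ZAR at ask) = ZAR 154,954,988.13
ZAR 154,954,988.13 × 0.58233 (sell ZAR at bid) = SEK 90,234,938.24
SEK 90,234,938.24 × 0.093096 (sell SEK at bid) = CHF 8,400,511.81

Net result: CHF -16,488.19 (no profitable arbitrage after spreads)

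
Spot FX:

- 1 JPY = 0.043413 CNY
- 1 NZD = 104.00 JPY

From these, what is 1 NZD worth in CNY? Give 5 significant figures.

1 NZD × 104.00 = 104 JPY
104 JPY × 0.043413 = 4.51495 CNY

NZD/CNY = 4.5150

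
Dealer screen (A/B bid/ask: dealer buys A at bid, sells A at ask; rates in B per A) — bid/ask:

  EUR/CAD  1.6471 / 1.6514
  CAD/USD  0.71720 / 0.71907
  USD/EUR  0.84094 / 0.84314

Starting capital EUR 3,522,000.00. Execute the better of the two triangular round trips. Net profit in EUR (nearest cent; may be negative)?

Net result: EUR -4,239.99 (no profitable arbitrage after spreads)

Best loop EUR → USD → CAD → EUR:
EUR 3,522,000.00 ÷ 0.84314 (buy USD at ask) = USD 4,177,242.21
USD 4,177,242.21 ÷ 0.71907 (buy CAD at ask) = CAD 5,809,228.88
CAD 5,809,228.88 ÷ 1.6514 (buy EUR at ask) = EUR 3,517,760.01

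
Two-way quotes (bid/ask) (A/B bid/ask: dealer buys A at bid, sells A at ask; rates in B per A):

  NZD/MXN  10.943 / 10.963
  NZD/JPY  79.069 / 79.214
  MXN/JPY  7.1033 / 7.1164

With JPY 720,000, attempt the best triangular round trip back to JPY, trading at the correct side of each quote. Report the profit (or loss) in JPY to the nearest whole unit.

Net profit: JPY 9,708

Best loop JPY → MXN → NZD → JPY:
JPY 720,000 ÷ 7.1164 (buy MXN at ask) = MXN 101,174.75
MXN 101,174.75 ÷ 10.963 (buy NZD at ask) = NZD 9,228.75
NZD 9,228.75 × 79.069 (sell NZD at bid) = JPY 729,708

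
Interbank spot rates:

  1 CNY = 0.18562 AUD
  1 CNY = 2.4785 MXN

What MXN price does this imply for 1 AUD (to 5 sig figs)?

AUD/MXN = 13.353

1 AUD ÷ 0.18562 = 5.38735 CNY
5.38735 CNY × 2.4785 = 13.3525 MXN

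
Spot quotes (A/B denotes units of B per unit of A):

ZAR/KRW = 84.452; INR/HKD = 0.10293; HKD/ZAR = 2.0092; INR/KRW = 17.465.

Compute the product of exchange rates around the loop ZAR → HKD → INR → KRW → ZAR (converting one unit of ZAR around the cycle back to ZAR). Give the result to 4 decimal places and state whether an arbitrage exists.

Around ZAR → HKD → INR → KRW → ZAR: 1 ÷ 2.0092 ÷ 0.10293 × 17.465 ÷ 84.452 = 0.999985
Product ≈ 1 (deviation 0.001%, within rounding noise).

1.0000 (no arbitrage)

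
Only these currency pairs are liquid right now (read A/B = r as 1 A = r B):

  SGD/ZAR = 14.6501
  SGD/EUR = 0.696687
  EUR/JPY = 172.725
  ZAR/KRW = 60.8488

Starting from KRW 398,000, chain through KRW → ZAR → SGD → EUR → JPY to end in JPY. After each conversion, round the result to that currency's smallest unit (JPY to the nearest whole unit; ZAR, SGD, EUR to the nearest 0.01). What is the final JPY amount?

KRW 398,000 ÷ 60.8488 = ZAR 6,540.80
ZAR 6,540.80 ÷ 14.6501 = SGD 446.47
SGD 446.47 × 0.696687 = EUR 311.05
EUR 311.05 × 172.725 = JPY 53,726

JPY 53,726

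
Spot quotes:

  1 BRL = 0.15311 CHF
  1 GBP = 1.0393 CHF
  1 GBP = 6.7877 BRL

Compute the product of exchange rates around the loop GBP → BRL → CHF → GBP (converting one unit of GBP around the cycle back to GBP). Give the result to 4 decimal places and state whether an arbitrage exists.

1.0000 (no arbitrage)

Around GBP → BRL → CHF → GBP: 1 × 6.7877 × 0.15311 ÷ 1.0393 = 0.999966
Product ≈ 1 (deviation 0.003%, within rounding noise).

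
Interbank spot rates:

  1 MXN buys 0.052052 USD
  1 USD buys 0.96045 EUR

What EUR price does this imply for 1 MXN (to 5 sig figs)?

MXN/EUR = 0.049993

1 MXN × 0.052052 = 0.052052 USD
0.052052 USD × 0.96045 = 0.0499933 EUR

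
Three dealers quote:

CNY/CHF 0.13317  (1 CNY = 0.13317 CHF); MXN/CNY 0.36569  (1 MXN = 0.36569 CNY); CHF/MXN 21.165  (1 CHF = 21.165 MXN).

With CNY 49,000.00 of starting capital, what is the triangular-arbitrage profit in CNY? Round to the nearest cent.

Profit: CNY 1,504.94

Profitable loop is CNY → CHF → MXN → CNY:
CNY 49,000.00 × 0.13317 = CHF 6,525.33
CHF 6,525.33 × 21.165 = MXN 138,108.61
MXN 138,108.61 × 0.36569 = CNY 50,504.94
Profit = CNY 50,504.94 − CNY 49,000.00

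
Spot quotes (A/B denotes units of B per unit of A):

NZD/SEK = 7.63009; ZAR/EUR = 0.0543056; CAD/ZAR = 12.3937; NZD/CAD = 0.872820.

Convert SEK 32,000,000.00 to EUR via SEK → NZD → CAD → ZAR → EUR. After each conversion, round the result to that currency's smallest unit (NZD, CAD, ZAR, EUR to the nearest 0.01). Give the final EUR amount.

EUR 2,463,715.77

SEK 32,000,000.00 ÷ 7.63009 = NZD 4,193,921.70
NZD 4,193,921.70 × 0.872820 = CAD 3,660,538.74
CAD 3,660,538.74 × 12.3937 = ZAR 45,367,618.98
ZAR 45,367,618.98 × 0.0543056 = EUR 2,463,715.77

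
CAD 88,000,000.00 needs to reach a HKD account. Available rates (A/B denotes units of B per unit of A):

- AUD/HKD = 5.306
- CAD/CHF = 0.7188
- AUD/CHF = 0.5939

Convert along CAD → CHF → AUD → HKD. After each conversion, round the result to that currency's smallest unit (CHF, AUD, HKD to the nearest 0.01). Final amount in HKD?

CAD 88,000,000.00 × 0.7188 = CHF 63,254,400.00
CHF 63,254,400.00 ÷ 0.5939 = AUD 106,506,819.33
AUD 106,506,819.33 × 5.306 = HKD 565,125,183.36

HKD 565,125,183.36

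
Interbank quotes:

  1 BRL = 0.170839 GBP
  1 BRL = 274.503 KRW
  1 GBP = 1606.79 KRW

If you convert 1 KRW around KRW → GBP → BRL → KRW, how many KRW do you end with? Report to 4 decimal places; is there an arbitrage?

1.0000 (no arbitrage)

Around KRW → GBP → BRL → KRW: 1 ÷ 1606.79 ÷ 0.170839 × 274.503 = 1.000002
Product ≈ 1 (deviation 0.000%, within rounding noise).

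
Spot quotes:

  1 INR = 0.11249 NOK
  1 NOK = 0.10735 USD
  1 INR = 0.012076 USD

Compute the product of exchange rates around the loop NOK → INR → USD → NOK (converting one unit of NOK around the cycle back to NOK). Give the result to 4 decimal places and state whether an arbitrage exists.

Around NOK → INR → USD → NOK: 1 ÷ 0.11249 × 0.012076 ÷ 0.10735 = 1.000016
Product ≈ 1 (deviation 0.002%, within rounding noise).

1.0000 (no arbitrage)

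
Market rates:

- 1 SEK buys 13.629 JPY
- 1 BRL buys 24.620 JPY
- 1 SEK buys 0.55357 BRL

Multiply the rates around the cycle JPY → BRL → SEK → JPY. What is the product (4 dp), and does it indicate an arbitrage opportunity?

Around JPY → BRL → SEK → JPY: 1 ÷ 24.620 ÷ 0.55357 × 13.629 = 1.000008
Product ≈ 1 (deviation 0.001%, within rounding noise).

1.0000 (no arbitrage)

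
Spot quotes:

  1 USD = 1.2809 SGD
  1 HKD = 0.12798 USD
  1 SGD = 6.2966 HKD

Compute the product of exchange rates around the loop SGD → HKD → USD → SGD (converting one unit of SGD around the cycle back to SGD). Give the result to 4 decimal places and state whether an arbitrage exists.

1.0322 (arbitrage exists)

Around SGD → HKD → USD → SGD: 1 × 6.2966 × 0.12798 × 1.2809 = 1.032199
Product > 1; profitable direction is SGD → HKD → USD → SGD.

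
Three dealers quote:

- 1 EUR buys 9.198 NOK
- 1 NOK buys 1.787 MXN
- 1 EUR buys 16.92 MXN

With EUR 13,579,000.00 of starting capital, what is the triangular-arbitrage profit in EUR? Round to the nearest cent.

Profitable loop is EUR → MXN → NOK → EUR:
EUR 13,579,000.00 × 16.92 = MXN 229,756,680.00
MXN 229,756,680.00 ÷ 1.787 = NOK 128,571,169.56
NOK 128,571,169.56 ÷ 9.198 = EUR 13,978,165.86
Profit = EUR 13,978,165.86 − EUR 13,579,000.00

Profit: EUR 399,165.86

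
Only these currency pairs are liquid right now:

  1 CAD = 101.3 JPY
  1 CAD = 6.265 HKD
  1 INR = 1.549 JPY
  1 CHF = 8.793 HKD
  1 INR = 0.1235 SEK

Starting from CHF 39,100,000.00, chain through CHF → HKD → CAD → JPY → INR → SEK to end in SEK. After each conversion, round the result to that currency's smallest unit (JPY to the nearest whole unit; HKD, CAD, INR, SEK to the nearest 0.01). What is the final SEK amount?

SEK 443,218,357.90

CHF 39,100,000.00 × 8.793 = HKD 343,806,300.00
HKD 343,806,300.00 ÷ 6.265 = CAD 54,877,302.47
CAD 54,877,302.47 × 101.3 = JPY 5,559,070,740
JPY 5,559,070,740 ÷ 1.549 = INR 3,588,812,614.59
INR 3,588,812,614.59 × 0.1235 = SEK 443,218,357.90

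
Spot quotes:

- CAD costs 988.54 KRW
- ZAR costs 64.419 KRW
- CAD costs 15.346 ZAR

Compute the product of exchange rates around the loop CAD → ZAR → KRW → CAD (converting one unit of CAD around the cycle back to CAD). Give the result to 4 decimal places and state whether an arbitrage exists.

Around CAD → ZAR → KRW → CAD: 1 × 15.346 × 64.419 ÷ 988.54 = 1.000034
Product ≈ 1 (deviation 0.003%, within rounding noise).

1.0000 (no arbitrage)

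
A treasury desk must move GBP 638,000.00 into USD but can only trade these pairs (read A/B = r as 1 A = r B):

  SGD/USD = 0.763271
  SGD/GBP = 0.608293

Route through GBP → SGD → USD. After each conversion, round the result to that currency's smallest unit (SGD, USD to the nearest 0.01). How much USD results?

GBP 638,000.00 ÷ 0.608293 = SGD 1,048,836.66
SGD 1,048,836.66 × 0.763271 = USD 800,546.61

USD 800,546.61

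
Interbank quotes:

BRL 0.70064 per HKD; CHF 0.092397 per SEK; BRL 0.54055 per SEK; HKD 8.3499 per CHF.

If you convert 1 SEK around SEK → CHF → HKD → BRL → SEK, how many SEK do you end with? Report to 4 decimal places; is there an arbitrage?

1.0000 (no arbitrage)

Around SEK → CHF → HKD → BRL → SEK: 1 × 0.092397 × 8.3499 × 0.70064 ÷ 0.54055 = 0.999996
Product ≈ 1 (deviation 0.000%, within rounding noise).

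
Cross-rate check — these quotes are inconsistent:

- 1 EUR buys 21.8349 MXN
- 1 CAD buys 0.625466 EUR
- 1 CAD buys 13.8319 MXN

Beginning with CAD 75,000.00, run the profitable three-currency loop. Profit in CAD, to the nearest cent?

Profit: CAD 960.57

Profitable loop is CAD → MXN → EUR → CAD:
CAD 75,000.00 × 13.8319 = MXN 1,037,392.50
MXN 1,037,392.50 ÷ 21.8349 = EUR 47,510.75
EUR 47,510.75 ÷ 0.625466 = CAD 75,960.57
Profit = CAD 75,960.57 − CAD 75,000.00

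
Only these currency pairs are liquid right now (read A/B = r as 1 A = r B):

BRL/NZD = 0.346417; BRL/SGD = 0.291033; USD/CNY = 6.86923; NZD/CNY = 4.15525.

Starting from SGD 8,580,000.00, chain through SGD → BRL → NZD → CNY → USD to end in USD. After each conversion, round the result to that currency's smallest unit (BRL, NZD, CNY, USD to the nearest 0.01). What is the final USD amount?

USD 6,177,792.94

SGD 8,580,000.00 ÷ 0.291033 = BRL 29,481,192.85
BRL 29,481,192.85 × 0.346417 = NZD 10,212,786.38
NZD 10,212,786.38 × 4.15525 = CNY 42,436,680.61
CNY 42,436,680.61 ÷ 6.86923 = USD 6,177,792.94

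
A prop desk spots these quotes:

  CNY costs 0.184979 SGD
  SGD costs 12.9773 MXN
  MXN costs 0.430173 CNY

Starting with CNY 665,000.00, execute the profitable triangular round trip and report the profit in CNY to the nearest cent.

Profitable loop is CNY → SGD → MXN → CNY:
CNY 665,000.00 × 0.184979 = SGD 123,011.04
SGD 123,011.04 × 12.9773 = MXN 1,596,351.10
MXN 1,596,351.10 × 0.430173 = CNY 686,707.14
Profit = CNY 686,707.14 − CNY 665,000.00

Profit: CNY 21,707.14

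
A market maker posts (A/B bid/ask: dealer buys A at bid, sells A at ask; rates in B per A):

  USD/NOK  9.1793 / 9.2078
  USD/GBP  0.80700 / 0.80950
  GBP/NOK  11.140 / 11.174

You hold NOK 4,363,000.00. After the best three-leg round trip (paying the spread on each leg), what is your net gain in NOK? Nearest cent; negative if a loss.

Best loop NOK → GBP → USD → NOK:
NOK 4,363,000.00 ÷ 11.174 (buy GBP at ask) = GBP 390,460.00
GBP 390,460.00 ÷ 0.80950 (buy USD at ask) = USD 482,347.12
USD 482,347.12 × 9.1793 (sell USD at bid) = NOK 4,427,608.95

Net profit: NOK 64,608.95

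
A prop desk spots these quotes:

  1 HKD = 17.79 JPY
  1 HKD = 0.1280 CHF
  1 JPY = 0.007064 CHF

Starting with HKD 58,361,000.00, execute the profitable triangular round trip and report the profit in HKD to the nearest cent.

Profitable loop is HKD → CHF → JPY → HKD:
HKD 58,361,000.00 × 0.1280 = CHF 7,470,208.00
CHF 7,470,208.00 ÷ 0.007064 = JPY 1,057,503,964
JPY 1,057,503,964 ÷ 17.79 = HKD 59,443,730.40
Profit = HKD 59,443,730.40 − HKD 58,361,000.00

Profit: HKD 1,082,730.40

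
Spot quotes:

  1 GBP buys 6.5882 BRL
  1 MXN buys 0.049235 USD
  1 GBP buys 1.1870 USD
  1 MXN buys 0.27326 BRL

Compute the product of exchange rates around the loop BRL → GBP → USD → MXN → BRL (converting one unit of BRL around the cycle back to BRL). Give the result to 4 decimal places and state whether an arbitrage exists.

1.0000 (no arbitrage)

Around BRL → GBP → USD → MXN → BRL: 1 ÷ 6.5882 × 1.1870 ÷ 0.049235 × 0.27326 = 0.999968
Product ≈ 1 (deviation 0.003%, within rounding noise).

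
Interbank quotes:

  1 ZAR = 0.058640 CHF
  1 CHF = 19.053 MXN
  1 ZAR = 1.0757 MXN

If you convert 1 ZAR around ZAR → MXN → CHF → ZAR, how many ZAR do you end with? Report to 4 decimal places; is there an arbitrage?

0.9628 (arbitrage exists)

Around ZAR → MXN → CHF → ZAR: 1 × 1.0757 ÷ 19.053 ÷ 0.058640 = 0.962795
Product < 1; profitable direction is ZAR → CHF → MXN → ZAR.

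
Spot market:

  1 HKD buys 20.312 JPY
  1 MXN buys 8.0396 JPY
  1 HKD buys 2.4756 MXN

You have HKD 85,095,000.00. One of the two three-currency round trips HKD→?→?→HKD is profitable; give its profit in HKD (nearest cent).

Profitable loop is HKD → JPY → MXN → HKD:
HKD 85,095,000.00 × 20.312 = JPY 1,728,449,640
JPY 1,728,449,640 ÷ 8.0396 = MXN 214,991,994.63
MXN 214,991,994.63 ÷ 2.4756 = HKD 86,844,399.19
Profit = HKD 86,844,399.19 − HKD 85,095,000.00

Profit: HKD 1,749,399.19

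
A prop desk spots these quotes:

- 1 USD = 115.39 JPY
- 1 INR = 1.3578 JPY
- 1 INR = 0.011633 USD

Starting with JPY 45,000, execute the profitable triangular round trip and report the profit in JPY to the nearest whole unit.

Profit: JPY 519

Profitable loop is JPY → USD → INR → JPY:
JPY 45,000 ÷ 115.39 = USD 389.98
USD 389.98 ÷ 0.011633 = INR 33,523.75
INR 33,523.75 × 1.3578 = JPY 45,519
Profit = JPY 45,519 − JPY 45,000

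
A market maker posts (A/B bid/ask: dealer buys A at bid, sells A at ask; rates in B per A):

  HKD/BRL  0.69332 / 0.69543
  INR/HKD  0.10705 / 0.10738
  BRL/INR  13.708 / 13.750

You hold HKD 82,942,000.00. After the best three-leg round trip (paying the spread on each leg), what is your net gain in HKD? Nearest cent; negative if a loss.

Best loop HKD → BRL → INR → HKD:
HKD 82,942,000.00 × 0.69332 (sell HKD at bid) = BRL 57,505,347.44
BRL 57,505,347.44 × 13.708 (sell BRL at bid) = INR 788,283,302.71
INR 788,283,302.71 × 0.10705 (sell INR at bid) = HKD 84,385,727.55

Net profit: HKD 1,443,727.55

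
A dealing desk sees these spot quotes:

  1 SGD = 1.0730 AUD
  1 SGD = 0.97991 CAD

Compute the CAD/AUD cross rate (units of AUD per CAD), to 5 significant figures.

CAD/AUD = 1.0950

1 CAD ÷ 0.97991 = 1.0205 SGD
1.0205 SGD × 1.0730 = 1.095 AUD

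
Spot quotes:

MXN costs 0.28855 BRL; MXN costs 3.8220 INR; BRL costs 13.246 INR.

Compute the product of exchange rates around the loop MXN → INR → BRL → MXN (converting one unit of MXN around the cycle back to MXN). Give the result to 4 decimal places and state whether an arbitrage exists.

Around MXN → INR → BRL → MXN: 1 × 3.8220 ÷ 13.246 ÷ 0.28855 = 0.999965
Product ≈ 1 (deviation 0.003%, within rounding noise).

1.0000 (no arbitrage)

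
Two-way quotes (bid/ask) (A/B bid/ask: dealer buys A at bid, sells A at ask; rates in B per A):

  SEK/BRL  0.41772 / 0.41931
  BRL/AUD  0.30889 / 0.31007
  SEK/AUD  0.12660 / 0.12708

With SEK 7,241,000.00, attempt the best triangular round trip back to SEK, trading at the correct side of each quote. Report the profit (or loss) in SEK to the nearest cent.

Net profit: SEK 111,083.98

Best loop SEK → BRL → AUD → SEK:
SEK 7,241,000.00 × 0.41772 (sell SEK at bid) = BRL 3,024,710.52
BRL 3,024,710.52 × 0.30889 (sell BRL at bid) = AUD 934,302.83
AUD 934,302.83 ÷ 0.12708 (buy SEK at ask) = SEK 7,352,083.98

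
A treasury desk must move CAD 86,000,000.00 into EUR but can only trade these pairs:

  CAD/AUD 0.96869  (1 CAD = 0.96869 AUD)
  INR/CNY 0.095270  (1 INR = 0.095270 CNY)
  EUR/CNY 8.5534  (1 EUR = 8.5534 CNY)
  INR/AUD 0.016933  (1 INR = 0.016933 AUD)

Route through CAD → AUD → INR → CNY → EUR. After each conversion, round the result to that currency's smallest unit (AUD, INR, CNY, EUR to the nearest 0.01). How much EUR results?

CAD 86,000,000.00 × 0.96869 = AUD 83,307,340.00
AUD 83,307,340.00 ÷ 0.016933 = INR 4,919,821,650.03
INR 4,919,821,650.03 × 0.095270 = CNY 468,711,408.60
CNY 468,711,408.60 ÷ 8.5534 = EUR 54,798,256.67

EUR 54,798,256.67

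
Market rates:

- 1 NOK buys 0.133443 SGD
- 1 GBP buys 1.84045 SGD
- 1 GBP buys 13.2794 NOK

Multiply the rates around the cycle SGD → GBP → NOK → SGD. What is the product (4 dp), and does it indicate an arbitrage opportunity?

Around SGD → GBP → NOK → SGD: 1 ÷ 1.84045 × 13.2794 × 0.133443 = 0.962831
Product < 1; profitable direction is SGD → NOK → GBP → SGD.

0.9628 (arbitrage exists)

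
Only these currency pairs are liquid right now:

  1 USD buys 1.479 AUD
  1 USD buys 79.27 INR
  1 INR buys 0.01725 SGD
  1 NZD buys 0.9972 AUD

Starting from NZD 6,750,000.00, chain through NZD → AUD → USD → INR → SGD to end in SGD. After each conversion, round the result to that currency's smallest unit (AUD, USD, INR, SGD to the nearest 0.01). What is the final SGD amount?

NZD 6,750,000.00 × 0.9972 = AUD 6,731,100.00
AUD 6,731,100.00 ÷ 1.479 = USD 4,551,115.62
USD 4,551,115.62 × 79.27 = INR 360,766,935.20
INR 360,766,935.20 × 0.01725 = SGD 6,223,229.63

SGD 6,223,229.63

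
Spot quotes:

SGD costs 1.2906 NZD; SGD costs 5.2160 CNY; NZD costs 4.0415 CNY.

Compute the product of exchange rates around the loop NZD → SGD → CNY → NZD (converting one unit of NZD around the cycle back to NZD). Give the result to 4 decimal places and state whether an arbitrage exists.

1.0000 (no arbitrage)

Around NZD → SGD → CNY → NZD: 1 ÷ 1.2906 × 5.2160 ÷ 4.0415 = 1.000008
Product ≈ 1 (deviation 0.001%, within rounding noise).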